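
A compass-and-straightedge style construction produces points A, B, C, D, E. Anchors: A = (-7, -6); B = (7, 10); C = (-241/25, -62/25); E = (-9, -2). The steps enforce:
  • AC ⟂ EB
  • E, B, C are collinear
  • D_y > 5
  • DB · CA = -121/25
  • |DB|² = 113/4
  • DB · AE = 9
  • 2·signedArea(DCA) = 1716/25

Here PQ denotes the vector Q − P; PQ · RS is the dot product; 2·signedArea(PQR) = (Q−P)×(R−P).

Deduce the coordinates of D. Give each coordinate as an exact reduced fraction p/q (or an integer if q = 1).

D = (7/2, 6)

1. D_x = 7/2  [DB · AE = 9 ∩ DB · CA = -121/25]
2. D_y = 6  [DB · AE = 9 ∩ DB · CA = -121/25]
   → D = (7/2, 6)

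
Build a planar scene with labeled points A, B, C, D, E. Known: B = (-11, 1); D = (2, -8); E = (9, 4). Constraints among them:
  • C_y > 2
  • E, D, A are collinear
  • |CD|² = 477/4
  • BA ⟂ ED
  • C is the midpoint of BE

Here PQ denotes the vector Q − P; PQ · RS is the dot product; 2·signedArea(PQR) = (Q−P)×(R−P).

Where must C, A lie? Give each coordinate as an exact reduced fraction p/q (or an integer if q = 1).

1. C_x = -1  [C is the midpoint of BE]
2. C_y = 5/2  [C is the midpoint of BE]
   → C = (-1, 5/2)
3. A_x = 505/193  [E, D, A are collinear ∩ BA ⟂ ED]
4. A_y = -1340/193  [E, D, A are collinear ∩ BA ⟂ ED]
   → A = (505/193, -1340/193)

A = (505/193, -1340/193)
C = (-1, 5/2)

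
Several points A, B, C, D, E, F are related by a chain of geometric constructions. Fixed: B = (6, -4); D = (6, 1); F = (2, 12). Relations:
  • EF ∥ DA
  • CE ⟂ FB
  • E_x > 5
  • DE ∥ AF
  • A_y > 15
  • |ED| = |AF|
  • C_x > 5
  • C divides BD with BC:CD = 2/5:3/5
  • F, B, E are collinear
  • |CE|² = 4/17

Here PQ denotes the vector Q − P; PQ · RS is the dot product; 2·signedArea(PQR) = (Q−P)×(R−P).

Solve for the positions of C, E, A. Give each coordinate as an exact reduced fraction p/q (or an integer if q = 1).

A = (42/17, 257/17)
C = (6, -2)
E = (94/17, -36/17)

1. C_x = 6  [C divides BD with BC:CD = 2/5:3/5]
2. C_y = -2  [C divides BD with BC:CD = 2/5:3/5]
   → C = (6, -2)
3. E_x = 94/17  [F, B, E are collinear ∩ CE ⟂ FB]
4. E_y = -36/17  [F, B, E are collinear ∩ CE ⟂ FB]
   → E = (94/17, -36/17)
5. A_x = 42/17  [DE ∥ AF ∩ EF ∥ DA]
6. A_y = 257/17  [DE ∥ AF ∩ EF ∥ DA]
   → A = (42/17, 257/17)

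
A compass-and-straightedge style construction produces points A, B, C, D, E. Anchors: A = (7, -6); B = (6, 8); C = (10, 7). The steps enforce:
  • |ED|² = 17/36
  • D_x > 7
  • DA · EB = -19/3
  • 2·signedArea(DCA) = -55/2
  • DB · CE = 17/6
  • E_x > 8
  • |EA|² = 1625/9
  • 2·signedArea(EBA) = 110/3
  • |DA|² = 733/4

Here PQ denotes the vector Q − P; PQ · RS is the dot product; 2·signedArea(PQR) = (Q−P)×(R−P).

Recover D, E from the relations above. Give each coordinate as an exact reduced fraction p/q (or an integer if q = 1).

1. D_x = 8  [line 13·x + -3·y + -163/2 = 0 ∩ |DA|² = 733/4]
2. D_y = 15/2  [line 13·x + -3·y + -163/2 = 0 ∩ |DA|² = 733/4]
   → D = (8, 15/2)
3. E_x = 26/3  [DB · CE = 17/6 ∩ 2·signedArea(EBA) = 110/3]
4. E_y = 22/3  [DB · CE = 17/6 ∩ 2·signedArea(EBA) = 110/3]
   → E = (26/3, 22/3)

D = (8, 15/2)
E = (26/3, 22/3)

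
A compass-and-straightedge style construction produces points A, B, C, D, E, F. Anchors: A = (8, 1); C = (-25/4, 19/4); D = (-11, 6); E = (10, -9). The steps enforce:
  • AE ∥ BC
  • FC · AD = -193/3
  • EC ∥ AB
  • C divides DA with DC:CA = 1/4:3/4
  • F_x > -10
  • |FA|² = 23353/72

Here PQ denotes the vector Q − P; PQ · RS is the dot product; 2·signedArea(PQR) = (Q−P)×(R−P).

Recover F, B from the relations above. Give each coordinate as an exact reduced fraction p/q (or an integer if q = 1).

1. F_x = -113/12  [line 19·x + -5·y + 1241/6 = 0 ∩ |FA|² = 23353/72]
2. F_y = 67/12  [line 19·x + -5·y + 1241/6 = 0 ∩ |FA|² = 23353/72]
   → F = (-113/12, 67/12)
3. B_x = -33/4  [AE ∥ BC ∩ EC ∥ AB]
4. B_y = 59/4  [AE ∥ BC ∩ EC ∥ AB]
   → B = (-33/4, 59/4)

B = (-33/4, 59/4)
F = (-113/12, 67/12)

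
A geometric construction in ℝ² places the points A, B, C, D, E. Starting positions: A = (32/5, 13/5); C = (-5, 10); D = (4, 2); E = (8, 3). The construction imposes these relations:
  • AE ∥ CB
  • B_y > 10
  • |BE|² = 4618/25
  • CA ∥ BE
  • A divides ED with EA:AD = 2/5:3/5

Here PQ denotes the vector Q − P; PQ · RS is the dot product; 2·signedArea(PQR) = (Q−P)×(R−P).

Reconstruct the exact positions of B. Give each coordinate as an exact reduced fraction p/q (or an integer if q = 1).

1. B_x = -17/5  [CA ∥ BE ∩ AE ∥ CB]
2. B_y = 52/5  [CA ∥ BE ∩ AE ∥ CB]
   → B = (-17/5, 52/5)

B = (-17/5, 52/5)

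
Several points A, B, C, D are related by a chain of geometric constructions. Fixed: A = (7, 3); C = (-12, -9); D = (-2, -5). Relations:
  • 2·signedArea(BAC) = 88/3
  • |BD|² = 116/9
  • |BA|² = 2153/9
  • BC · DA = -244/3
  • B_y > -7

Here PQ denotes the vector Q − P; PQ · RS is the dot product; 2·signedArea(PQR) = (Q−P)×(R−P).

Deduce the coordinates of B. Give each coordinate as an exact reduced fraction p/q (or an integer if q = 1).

B = (-16/3, -19/3)

1. B_x = -16/3  [BC · DA = -244/3 ∩ 2·signedArea(BAC) = 88/3]
2. B_y = -19/3  [BC · DA = -244/3 ∩ 2·signedArea(BAC) = 88/3]
   → B = (-16/3, -19/3)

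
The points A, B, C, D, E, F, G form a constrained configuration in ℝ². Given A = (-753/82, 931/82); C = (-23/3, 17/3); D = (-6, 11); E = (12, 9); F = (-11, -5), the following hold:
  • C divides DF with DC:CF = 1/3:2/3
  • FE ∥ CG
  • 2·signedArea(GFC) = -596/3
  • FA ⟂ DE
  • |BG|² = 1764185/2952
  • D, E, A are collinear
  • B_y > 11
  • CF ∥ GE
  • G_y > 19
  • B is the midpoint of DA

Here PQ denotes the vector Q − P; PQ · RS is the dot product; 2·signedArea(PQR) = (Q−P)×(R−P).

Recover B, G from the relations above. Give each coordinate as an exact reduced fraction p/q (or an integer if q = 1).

1. B_x = -1245/164  [B is the midpoint of DA]
2. B_y = 1833/164  [B is the midpoint of DA]
   → B = (-1245/164, 1833/164)
3. G_x = 46/3  [CF ∥ GE ∩ FE ∥ CG]
4. G_y = 59/3  [CF ∥ GE ∩ FE ∥ CG]
   → G = (46/3, 59/3)

B = (-1245/164, 1833/164)
G = (46/3, 59/3)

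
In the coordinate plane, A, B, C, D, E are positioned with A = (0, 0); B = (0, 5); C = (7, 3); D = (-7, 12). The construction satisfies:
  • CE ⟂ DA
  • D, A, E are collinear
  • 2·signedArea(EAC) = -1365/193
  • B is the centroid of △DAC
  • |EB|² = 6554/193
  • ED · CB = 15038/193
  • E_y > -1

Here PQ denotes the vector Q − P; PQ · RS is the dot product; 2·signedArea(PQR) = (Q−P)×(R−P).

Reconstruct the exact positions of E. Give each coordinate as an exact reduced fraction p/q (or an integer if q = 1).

E = (91/193, -156/193)

1. E_x = 91/193  [D, A, E are collinear ∩ CE ⟂ DA]
2. E_y = -156/193  [D, A, E are collinear ∩ CE ⟂ DA]
   → E = (91/193, -156/193)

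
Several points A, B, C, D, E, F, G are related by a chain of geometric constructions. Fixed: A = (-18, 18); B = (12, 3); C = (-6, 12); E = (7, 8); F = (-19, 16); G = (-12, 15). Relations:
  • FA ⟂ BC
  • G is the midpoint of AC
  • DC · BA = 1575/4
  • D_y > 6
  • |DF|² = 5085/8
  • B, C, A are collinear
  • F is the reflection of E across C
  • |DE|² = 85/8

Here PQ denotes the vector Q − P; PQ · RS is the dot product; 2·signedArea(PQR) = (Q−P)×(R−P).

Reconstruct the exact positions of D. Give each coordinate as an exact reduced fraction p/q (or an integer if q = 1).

D = (17/4, 25/4)

1. D_x = 17/4  [line 30·x + -15·y + -135/4 = 0 ∩ |DF|² = 5085/8]
2. D_y = 25/4  [line 30·x + -15·y + -135/4 = 0 ∩ |DF|² = 5085/8]
   → D = (17/4, 25/4)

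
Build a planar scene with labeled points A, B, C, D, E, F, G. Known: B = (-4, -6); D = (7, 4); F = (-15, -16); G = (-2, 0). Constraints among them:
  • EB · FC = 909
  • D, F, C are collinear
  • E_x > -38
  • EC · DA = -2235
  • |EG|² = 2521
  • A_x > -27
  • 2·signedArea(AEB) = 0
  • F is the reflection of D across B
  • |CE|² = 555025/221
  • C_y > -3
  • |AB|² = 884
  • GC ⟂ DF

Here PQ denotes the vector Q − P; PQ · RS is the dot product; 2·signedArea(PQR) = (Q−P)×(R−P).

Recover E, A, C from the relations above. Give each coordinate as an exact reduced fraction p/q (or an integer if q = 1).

1. C_x = 18/221  [D, F, C are collinear ∩ GC ⟂ DF]
2. C_y = -506/221  [D, F, C are collinear ∩ GC ⟂ DF]
   → C = (18/221, -506/221)
3. E_x = -37  [line -3333/221·x + -3030/221·y + -17877/17 = 0 ∩ |EG|² = 2521]
4. E_y = -36  [line -3333/221·x + -3030/221·y + -17877/17 = 0 ∩ |EG|² = 2521]
   → E = (-37, -36)
5. A_x = -26  [2·signedArea(AEB) = 0 ∩ EC · DA = -2235]
6. A_y = -26  [2·signedArea(AEB) = 0 ∩ EC · DA = -2235]
   → A = (-26, -26)

A = (-26, -26)
C = (18/221, -506/221)
E = (-37, -36)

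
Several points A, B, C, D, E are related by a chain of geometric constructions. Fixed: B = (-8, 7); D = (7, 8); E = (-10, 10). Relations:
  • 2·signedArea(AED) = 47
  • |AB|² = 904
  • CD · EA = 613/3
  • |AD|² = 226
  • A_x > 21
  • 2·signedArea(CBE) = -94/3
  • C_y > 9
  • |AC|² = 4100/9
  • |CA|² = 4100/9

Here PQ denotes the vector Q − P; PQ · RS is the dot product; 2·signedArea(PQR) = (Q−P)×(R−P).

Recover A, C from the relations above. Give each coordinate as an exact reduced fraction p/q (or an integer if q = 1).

1. A_x = 22  [line 2·x + 17·y + -197 = 0 ∩ |AB|² = 904]
2. A_y = 9  [line 2·x + 17·y + -197 = 0 ∩ |AB|² = 904]
   → A = (22, 9)
3. C_x = 2/3  [2·signedArea(CBE) = -94/3 ∩ CD · EA = 613/3]
4. C_y = 29/3  [2·signedArea(CBE) = -94/3 ∩ CD · EA = 613/3]
   → C = (2/3, 29/3)

A = (22, 9)
C = (2/3, 29/3)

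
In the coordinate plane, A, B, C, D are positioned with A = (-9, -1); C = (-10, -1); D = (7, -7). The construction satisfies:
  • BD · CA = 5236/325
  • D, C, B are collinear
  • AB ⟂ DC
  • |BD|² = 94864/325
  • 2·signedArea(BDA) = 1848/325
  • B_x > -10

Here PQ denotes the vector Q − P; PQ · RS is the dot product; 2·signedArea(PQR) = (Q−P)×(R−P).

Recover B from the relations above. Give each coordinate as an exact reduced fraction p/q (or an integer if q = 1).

1. B_x = -2961/325  [D, C, B are collinear ∩ AB ⟂ DC]
2. B_y = -427/325  [D, C, B are collinear ∩ AB ⟂ DC]
   → B = (-2961/325, -427/325)

B = (-2961/325, -427/325)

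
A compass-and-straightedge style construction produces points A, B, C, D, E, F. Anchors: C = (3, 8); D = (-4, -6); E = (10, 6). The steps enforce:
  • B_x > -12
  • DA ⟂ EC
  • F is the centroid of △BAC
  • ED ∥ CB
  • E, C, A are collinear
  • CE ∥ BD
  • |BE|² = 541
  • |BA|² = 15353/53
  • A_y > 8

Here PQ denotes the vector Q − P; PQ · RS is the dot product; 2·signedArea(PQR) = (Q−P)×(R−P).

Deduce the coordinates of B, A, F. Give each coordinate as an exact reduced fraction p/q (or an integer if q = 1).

1. B_x = -11  [CE ∥ BD ∩ ED ∥ CB]
2. B_y = -4  [CE ∥ BD ∩ ED ∥ CB]
   → B = (-11, -4)
3. A_x = 12/53  [E, C, A are collinear ∩ DA ⟂ EC]
4. A_y = 466/53  [E, C, A are collinear ∩ DA ⟂ EC]
   → A = (12/53, 466/53)
5. F_x = -412/159  [F is the centroid of △BAC]
6. F_y = 226/53  [F is the centroid of △BAC]
   → F = (-412/159, 226/53)

A = (12/53, 466/53)
B = (-11, -4)
F = (-412/159, 226/53)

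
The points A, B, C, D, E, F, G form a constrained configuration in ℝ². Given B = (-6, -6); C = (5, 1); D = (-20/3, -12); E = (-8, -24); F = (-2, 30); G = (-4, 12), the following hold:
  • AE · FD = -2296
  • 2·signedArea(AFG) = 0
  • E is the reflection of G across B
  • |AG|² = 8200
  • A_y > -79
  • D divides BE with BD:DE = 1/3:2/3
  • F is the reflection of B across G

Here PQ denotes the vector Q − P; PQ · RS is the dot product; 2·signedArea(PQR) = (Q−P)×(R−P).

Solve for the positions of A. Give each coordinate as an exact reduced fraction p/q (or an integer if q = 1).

1. A_x = -14  [2·signedArea(AFG) = 0 ∩ AE · FD = -2296]
2. A_y = -78  [2·signedArea(AFG) = 0 ∩ AE · FD = -2296]
   → A = (-14, -78)

A = (-14, -78)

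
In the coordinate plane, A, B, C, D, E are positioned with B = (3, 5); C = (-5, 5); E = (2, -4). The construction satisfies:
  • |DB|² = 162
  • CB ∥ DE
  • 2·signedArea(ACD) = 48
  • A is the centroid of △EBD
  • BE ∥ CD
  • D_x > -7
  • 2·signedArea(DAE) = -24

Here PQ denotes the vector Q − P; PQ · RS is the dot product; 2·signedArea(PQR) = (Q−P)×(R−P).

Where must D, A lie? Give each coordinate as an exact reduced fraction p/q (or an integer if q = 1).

1. D_x = -6  [CB ∥ DE ∩ BE ∥ CD]
2. D_y = -4  [CB ∥ DE ∩ BE ∥ CD]
   → D = (-6, -4)
3. A_x = -1/3  [A is the centroid of △EBD]
4. A_y = -1  [A is the centroid of △EBD]
   → A = (-1/3, -1)

A = (-1/3, -1)
D = (-6, -4)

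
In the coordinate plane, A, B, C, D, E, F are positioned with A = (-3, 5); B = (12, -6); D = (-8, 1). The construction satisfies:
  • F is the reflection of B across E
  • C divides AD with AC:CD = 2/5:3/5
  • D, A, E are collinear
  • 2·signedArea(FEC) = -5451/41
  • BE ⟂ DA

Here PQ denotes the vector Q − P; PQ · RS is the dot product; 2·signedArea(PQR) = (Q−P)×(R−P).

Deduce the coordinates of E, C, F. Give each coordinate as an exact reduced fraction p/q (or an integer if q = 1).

1. E_x = 32/41  [D, A, E are collinear ∩ BE ⟂ DA]
2. E_y = 329/41  [D, A, E are collinear ∩ BE ⟂ DA]
   → E = (32/41, 329/41)
3. C_x = -5  [C divides AD with AC:CD = 2/5:3/5]
4. C_y = 17/5  [C divides AD with AC:CD = 2/5:3/5]
   → C = (-5, 17/5)
5. F_x = -428/41  [F is the reflection of B across E]
6. F_y = 904/41  [F is the reflection of B across E]
   → F = (-428/41, 904/41)

C = (-5, 17/5)
E = (32/41, 329/41)
F = (-428/41, 904/41)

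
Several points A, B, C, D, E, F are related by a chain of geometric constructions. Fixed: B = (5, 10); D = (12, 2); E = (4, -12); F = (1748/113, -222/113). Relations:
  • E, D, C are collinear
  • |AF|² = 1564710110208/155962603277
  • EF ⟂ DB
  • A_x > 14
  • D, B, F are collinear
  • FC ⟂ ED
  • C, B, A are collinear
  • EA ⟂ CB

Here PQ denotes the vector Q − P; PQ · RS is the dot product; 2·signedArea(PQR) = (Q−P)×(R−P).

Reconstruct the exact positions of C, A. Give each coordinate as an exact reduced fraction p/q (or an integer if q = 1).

1. C_x = 81868/7345  [E, D, C are collinear ∩ FC ⟂ ED]
2. C_y = 3714/7345  [E, D, C are collinear ∩ FC ⟂ ED]
   → C = (81868/7345, 3714/7345)
3. A_x = 101725139732/6901000145  [C, B, A are collinear ∩ EA ⟂ CB]
4. A_y = -34830319614/6901000145  [C, B, A are collinear ∩ EA ⟂ CB]
   → A = (101725139732/6901000145, -34830319614/6901000145)

A = (101725139732/6901000145, -34830319614/6901000145)
C = (81868/7345, 3714/7345)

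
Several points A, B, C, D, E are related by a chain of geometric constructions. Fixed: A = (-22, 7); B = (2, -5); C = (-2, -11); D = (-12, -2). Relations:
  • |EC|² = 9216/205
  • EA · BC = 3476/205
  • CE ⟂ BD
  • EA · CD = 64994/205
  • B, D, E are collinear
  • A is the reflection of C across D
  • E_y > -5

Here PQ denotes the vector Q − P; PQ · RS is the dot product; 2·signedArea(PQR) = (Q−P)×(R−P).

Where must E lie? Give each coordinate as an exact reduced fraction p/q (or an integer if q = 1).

E = (-122/205, -911/205)

1. E_x = -122/205  [B, D, E are collinear ∩ CE ⟂ BD]
2. E_y = -911/205  [B, D, E are collinear ∩ CE ⟂ BD]
   → E = (-122/205, -911/205)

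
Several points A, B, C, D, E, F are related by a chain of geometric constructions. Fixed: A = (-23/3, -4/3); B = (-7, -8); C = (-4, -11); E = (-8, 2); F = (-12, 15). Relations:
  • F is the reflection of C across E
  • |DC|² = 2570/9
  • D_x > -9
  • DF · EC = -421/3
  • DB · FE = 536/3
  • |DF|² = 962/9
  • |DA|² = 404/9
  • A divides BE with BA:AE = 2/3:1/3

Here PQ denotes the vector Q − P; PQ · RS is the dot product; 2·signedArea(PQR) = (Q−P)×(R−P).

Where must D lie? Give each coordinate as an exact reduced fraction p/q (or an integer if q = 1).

D = (-25/3, 16/3)

1. D_x = -25/3  [line -4·x + 13·y + -308/3 = 0 ∩ |DC|² = 2570/9]
2. D_y = 16/3  [line -4·x + 13·y + -308/3 = 0 ∩ |DC|² = 2570/9]
   → D = (-25/3, 16/3)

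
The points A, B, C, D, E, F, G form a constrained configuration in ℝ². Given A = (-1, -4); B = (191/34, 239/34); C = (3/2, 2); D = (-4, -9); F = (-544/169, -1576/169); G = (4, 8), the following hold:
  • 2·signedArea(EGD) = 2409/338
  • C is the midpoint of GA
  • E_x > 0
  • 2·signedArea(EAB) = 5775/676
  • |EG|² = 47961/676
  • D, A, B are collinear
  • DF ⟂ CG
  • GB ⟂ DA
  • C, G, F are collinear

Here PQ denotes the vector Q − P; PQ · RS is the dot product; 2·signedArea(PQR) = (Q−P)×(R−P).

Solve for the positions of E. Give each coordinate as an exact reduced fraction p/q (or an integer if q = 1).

1. E_x = 257/338  [2·signedArea(EGD) = 2409/338 ∩ 2·signedArea(EAB) = 5775/676]
2. E_y = 38/169  [2·signedArea(EGD) = 2409/338 ∩ 2·signedArea(EAB) = 5775/676]
   → E = (257/338, 38/169)

E = (257/338, 38/169)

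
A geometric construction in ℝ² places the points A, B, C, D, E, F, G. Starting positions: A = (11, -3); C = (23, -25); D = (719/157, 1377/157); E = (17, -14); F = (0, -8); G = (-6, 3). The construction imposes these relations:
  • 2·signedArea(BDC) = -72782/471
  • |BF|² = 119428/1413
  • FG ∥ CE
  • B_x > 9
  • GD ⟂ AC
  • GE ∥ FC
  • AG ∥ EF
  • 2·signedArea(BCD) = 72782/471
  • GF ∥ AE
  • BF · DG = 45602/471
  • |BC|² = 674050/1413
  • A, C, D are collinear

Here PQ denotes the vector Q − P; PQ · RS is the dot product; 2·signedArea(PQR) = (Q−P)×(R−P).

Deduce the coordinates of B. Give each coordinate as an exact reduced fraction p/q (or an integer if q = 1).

B = (4330/471, -1268/157)

1. B_x = 4330/471  [line -5302/157·x + -2892/157·y + 76156/471 = 0 ∩ |BF|² = 119428/1413]
2. B_y = -1268/157  [line -5302/157·x + -2892/157·y + 76156/471 = 0 ∩ |BF|² = 119428/1413]
   → B = (4330/471, -1268/157)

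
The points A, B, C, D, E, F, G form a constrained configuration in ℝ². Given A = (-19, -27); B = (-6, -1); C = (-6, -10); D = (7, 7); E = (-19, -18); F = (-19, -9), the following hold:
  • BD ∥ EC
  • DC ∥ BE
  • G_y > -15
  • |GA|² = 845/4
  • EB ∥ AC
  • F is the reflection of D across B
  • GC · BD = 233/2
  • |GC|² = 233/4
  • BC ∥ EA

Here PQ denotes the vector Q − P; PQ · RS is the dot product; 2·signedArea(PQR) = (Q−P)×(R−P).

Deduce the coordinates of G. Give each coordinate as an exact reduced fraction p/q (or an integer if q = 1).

G = (-25/2, -14)

1. G_x = -25/2  [line -13·x + -8·y + -549/2 = 0 ∩ |GA|² = 845/4]
2. G_y = -14  [line -13·x + -8·y + -549/2 = 0 ∩ |GA|² = 845/4]
   → G = (-25/2, -14)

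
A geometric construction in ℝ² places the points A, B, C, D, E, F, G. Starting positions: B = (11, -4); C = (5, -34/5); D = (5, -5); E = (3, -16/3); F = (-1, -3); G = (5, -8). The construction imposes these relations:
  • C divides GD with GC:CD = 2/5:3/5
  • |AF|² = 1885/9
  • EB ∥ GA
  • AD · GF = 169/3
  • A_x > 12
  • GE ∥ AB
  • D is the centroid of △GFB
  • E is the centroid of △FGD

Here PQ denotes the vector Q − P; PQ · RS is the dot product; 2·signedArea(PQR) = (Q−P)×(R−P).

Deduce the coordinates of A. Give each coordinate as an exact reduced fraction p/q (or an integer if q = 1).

1. A_x = 13  [GE ∥ AB ∩ EB ∥ GA]
2. A_y = -20/3  [GE ∥ AB ∩ EB ∥ GA]
   → A = (13, -20/3)

A = (13, -20/3)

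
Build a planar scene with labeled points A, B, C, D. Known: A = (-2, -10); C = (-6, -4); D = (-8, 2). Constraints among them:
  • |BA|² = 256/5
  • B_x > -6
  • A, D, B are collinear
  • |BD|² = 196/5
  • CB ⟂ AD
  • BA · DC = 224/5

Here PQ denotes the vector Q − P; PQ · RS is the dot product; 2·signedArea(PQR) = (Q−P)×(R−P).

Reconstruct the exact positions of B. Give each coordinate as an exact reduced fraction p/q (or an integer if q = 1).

1. B_x = -26/5  [A, D, B are collinear ∩ CB ⟂ AD]
2. B_y = -18/5  [A, D, B are collinear ∩ CB ⟂ AD]
   → B = (-26/5, -18/5)

B = (-26/5, -18/5)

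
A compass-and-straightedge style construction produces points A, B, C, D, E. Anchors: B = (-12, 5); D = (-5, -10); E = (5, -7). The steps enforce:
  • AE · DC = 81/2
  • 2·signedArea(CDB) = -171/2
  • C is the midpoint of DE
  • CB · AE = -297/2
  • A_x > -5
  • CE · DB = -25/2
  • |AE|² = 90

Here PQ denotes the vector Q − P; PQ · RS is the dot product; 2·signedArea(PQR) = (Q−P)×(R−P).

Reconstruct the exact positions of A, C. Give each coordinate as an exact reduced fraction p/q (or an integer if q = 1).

A = (-4, -4)
C = (0, -17/2)

1. C_x = 0  [C is the midpoint of DE]
2. C_y = -17/2  [C is the midpoint of DE]
   → C = (0, -17/2)
3. A_x = -4  [AE · DC = 81/2 ∩ CB · AE = -297/2]
4. A_y = -4  [AE · DC = 81/2 ∩ CB · AE = -297/2]
   → A = (-4, -4)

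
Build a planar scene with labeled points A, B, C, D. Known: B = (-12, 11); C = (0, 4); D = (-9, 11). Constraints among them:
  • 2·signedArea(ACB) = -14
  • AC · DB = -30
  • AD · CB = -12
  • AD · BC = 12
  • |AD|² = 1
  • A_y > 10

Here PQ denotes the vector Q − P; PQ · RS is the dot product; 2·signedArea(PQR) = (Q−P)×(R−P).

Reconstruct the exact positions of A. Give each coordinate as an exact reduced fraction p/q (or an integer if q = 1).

A = (-10, 11)

1. A_x = -10  [AD · BC = 12 ∩ 2·signedArea(ACB) = -14]
2. A_y = 11  [AD · BC = 12 ∩ 2·signedArea(ACB) = -14]
   → A = (-10, 11)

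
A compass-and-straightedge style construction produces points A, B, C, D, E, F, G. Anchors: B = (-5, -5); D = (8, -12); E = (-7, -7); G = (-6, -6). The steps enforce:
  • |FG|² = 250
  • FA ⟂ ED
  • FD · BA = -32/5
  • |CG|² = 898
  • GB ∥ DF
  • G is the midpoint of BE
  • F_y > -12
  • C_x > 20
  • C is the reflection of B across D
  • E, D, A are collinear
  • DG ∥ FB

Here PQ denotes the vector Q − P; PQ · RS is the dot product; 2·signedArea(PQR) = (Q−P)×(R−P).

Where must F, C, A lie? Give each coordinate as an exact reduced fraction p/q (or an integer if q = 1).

A = (43/5, -61/5)
C = (21, -19)
F = (9, -11)

1. F_x = 9  [DG ∥ FB ∩ GB ∥ DF]
2. F_y = -11  [DG ∥ FB ∩ GB ∥ DF]
   → F = (9, -11)
3. C_x = 21  [C is the reflection of B across D]
4. C_y = -19  [C is the reflection of B across D]
   → C = (21, -19)
5. A_x = 43/5  [E, D, A are collinear ∩ FA ⟂ ED]
6. A_y = -61/5  [E, D, A are collinear ∩ FA ⟂ ED]
   → A = (43/5, -61/5)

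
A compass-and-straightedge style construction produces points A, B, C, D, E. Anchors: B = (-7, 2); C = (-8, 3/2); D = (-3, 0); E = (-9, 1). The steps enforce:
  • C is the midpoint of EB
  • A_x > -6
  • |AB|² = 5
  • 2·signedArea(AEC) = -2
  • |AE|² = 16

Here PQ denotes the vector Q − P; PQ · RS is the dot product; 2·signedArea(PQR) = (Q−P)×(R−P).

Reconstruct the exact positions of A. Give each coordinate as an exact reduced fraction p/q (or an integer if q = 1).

A = (-5, 1)

1. A_x = -5  [line -1/2·x + 1·y + -7/2 = 0 ∩ |AB|² = 5]
2. A_y = 1  [line -1/2·x + 1·y + -7/2 = 0 ∩ |AB|² = 5]
   → A = (-5, 1)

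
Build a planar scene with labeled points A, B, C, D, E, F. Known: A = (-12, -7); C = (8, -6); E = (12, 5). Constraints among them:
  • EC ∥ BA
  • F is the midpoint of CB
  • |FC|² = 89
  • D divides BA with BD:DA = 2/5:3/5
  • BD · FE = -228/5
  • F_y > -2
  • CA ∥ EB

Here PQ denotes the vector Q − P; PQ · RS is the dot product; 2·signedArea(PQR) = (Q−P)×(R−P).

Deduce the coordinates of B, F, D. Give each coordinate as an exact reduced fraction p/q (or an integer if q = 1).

1. B_x = -8  [EC ∥ BA ∩ CA ∥ EB]
2. B_y = 4  [EC ∥ BA ∩ CA ∥ EB]
   → B = (-8, 4)
3. F_x = 0  [F is the midpoint of CB]
4. F_y = -1  [F is the midpoint of CB]
   → F = (0, -1)
5. D_x = -48/5  [D divides BA with BD:DA = 2/5:3/5]
6. D_y = -2/5  [D divides BA with BD:DA = 2/5:3/5]
   → D = (-48/5, -2/5)

B = (-8, 4)
D = (-48/5, -2/5)
F = (0, -1)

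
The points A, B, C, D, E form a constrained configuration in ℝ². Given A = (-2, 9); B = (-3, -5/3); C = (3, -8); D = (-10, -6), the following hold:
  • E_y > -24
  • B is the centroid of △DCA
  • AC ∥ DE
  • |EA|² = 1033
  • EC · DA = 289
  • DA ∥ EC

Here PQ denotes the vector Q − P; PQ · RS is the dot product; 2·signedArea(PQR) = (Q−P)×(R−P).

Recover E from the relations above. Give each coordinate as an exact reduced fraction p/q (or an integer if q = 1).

E = (-5, -23)

1. E_x = -5  [DA ∥ EC ∩ AC ∥ DE]
2. E_y = -23  [DA ∥ EC ∩ AC ∥ DE]
   → E = (-5, -23)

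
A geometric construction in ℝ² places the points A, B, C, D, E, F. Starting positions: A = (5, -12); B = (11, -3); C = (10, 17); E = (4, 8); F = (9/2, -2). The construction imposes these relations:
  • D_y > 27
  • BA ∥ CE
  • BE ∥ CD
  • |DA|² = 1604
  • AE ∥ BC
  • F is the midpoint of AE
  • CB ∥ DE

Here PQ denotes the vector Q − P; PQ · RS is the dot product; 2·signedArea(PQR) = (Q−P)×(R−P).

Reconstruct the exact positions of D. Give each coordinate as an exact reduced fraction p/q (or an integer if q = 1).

D = (3, 28)

1. D_x = 3  [CB ∥ DE ∩ BE ∥ CD]
2. D_y = 28  [CB ∥ DE ∩ BE ∥ CD]
   → D = (3, 28)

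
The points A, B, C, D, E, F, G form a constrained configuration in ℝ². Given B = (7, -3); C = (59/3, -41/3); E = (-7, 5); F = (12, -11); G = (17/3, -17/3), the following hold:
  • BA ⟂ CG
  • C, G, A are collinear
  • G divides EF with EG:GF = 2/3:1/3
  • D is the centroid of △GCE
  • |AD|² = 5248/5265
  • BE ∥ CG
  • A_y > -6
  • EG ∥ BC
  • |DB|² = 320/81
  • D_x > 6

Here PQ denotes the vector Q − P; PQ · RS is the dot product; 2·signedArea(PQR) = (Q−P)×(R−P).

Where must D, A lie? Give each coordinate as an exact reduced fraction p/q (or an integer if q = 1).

1. D_x = 55/9  [D is the centroid of △GCE]
2. D_y = -43/9  [D is the centroid of △GCE]
   → D = (55/9, -43/9)
3. A_x = 359/65  [C, G, A are collinear ∩ BA ⟂ CG]
4. A_y = -363/65  [C, G, A are collinear ∩ BA ⟂ CG]
   → A = (359/65, -363/65)

A = (359/65, -363/65)
D = (55/9, -43/9)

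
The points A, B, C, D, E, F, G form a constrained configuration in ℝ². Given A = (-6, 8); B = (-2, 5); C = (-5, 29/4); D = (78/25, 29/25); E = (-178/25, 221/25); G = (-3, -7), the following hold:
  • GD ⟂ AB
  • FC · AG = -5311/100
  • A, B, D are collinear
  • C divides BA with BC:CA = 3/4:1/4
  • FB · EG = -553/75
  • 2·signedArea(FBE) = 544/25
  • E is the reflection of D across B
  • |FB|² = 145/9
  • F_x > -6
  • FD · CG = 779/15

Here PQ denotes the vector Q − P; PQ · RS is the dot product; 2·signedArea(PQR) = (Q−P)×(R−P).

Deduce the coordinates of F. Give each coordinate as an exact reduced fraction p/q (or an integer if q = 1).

F = (-431/75, 89/25)

1. F_x = -431/75  [FC · AG = -5311/100 ∩ FD · CG = 779/15]
2. F_y = 89/25  [FC · AG = -5311/100 ∩ FD · CG = 779/15]
   → F = (-431/75, 89/25)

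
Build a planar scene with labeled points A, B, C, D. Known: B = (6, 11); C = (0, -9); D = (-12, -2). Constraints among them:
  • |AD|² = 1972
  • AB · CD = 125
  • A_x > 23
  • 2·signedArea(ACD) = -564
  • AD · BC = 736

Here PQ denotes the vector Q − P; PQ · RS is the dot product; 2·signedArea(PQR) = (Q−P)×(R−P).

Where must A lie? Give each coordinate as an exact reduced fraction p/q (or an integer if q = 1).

A = (24, 24)

1. A_x = 24  [2·signedArea(ACD) = -564 ∩ AD · BC = 736]
2. A_y = 24  [2·signedArea(ACD) = -564 ∩ AD · BC = 736]
   → A = (24, 24)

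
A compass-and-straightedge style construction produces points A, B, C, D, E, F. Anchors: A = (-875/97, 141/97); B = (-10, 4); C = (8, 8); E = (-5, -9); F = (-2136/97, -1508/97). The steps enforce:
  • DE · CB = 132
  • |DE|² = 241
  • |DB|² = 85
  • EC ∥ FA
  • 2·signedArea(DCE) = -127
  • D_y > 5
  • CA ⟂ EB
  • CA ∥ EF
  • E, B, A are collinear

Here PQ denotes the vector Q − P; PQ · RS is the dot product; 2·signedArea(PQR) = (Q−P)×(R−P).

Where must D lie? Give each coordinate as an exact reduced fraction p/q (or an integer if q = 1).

1. D_x = -1  [2·signedArea(DCE) = -127 ∩ DE · CB = 132]
2. D_y = 6  [2·signedArea(DCE) = -127 ∩ DE · CB = 132]
   → D = (-1, 6)

D = (-1, 6)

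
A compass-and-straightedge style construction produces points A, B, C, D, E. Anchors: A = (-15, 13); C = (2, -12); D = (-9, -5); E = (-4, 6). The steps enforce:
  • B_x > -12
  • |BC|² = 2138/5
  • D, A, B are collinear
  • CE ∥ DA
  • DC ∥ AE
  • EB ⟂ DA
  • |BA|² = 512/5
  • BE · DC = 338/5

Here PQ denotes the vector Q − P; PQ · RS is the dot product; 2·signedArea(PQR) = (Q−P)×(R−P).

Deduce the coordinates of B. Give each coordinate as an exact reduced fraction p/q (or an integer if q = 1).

1. B_x = -59/5  [D, A, B are collinear ∩ EB ⟂ DA]
2. B_y = 17/5  [D, A, B are collinear ∩ EB ⟂ DA]
   → B = (-59/5, 17/5)

B = (-59/5, 17/5)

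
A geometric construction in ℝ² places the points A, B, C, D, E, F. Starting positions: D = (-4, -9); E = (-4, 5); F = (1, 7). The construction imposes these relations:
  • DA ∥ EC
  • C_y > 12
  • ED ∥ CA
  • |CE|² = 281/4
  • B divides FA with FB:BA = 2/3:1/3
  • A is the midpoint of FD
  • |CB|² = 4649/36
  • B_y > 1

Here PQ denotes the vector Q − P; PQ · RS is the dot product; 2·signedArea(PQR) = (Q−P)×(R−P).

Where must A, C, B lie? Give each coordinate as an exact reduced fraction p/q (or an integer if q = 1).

A = (-3/2, -1)
B = (-2/3, 5/3)
C = (-3/2, 13)

1. A_x = -3/2  [A is the midpoint of FD]
2. A_y = -1  [A is the midpoint of FD]
   → A = (-3/2, -1)
3. C_x = -3/2  [ED ∥ CA ∩ DA ∥ EC]
4. C_y = 13  [ED ∥ CA ∩ DA ∥ EC]
   → C = (-3/2, 13)
5. B_x = -2/3  [B divides FA with FB:BA = 2/3:1/3]
6. B_y = 5/3  [B divides FA with FB:BA = 2/3:1/3]
   → B = (-2/3, 5/3)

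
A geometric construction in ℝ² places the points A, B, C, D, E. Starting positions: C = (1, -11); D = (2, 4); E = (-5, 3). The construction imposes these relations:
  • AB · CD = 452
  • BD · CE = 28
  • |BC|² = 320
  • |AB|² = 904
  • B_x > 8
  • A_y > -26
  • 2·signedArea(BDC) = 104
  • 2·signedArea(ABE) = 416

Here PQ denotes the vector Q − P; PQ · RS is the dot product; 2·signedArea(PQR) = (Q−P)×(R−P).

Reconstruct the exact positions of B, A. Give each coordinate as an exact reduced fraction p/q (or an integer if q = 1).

1. B_x = 9  [2·signedArea(BDC) = 104 ∩ BD · CE = 28]
2. B_y = 5  [2·signedArea(BDC) = 104 ∩ BD · CE = 28]
   → B = (9, 5)
3. A_x = 7  [2·signedArea(ABE) = 416 ∩ AB · CD = 452]
4. A_y = -25  [2·signedArea(ABE) = 416 ∩ AB · CD = 452]
   → A = (7, -25)

A = (7, -25)
B = (9, 5)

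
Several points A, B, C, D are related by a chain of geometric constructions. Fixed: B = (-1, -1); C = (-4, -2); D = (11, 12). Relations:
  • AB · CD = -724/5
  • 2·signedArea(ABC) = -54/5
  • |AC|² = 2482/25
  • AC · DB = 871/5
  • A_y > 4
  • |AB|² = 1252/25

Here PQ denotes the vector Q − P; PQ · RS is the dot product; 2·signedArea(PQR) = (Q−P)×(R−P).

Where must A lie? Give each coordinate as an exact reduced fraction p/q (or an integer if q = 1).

1. A_x = 19/5  [2·signedArea(ABC) = -54/5 ∩ AC · DB = 871/5]
2. A_y = 21/5  [2·signedArea(ABC) = -54/5 ∩ AC · DB = 871/5]
   → A = (19/5, 21/5)

A = (19/5, 21/5)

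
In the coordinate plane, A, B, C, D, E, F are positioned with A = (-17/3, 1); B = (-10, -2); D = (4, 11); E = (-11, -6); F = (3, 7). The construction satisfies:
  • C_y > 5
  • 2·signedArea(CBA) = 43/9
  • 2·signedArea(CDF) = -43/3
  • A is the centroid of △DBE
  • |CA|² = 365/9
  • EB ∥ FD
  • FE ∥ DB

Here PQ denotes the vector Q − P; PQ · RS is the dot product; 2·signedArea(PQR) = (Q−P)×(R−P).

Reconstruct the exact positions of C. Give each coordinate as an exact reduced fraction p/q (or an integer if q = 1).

1. C_x = -1  [2·signedArea(CDF) = -43/3 ∩ 2·signedArea(CBA) = 43/9]
2. C_y = 16/3  [2·signedArea(CDF) = -43/3 ∩ 2·signedArea(CBA) = 43/9]
   → C = (-1, 16/3)

C = (-1, 16/3)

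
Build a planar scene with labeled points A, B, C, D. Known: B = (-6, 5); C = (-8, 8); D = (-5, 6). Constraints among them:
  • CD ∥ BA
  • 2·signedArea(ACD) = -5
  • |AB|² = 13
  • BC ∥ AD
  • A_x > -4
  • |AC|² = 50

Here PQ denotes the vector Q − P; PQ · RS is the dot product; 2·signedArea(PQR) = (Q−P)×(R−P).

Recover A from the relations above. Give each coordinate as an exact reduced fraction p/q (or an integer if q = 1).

A = (-3, 3)

1. A_x = -3  [BC ∥ AD ∩ CD ∥ BA]
2. A_y = 3  [BC ∥ AD ∩ CD ∥ BA]
   → A = (-3, 3)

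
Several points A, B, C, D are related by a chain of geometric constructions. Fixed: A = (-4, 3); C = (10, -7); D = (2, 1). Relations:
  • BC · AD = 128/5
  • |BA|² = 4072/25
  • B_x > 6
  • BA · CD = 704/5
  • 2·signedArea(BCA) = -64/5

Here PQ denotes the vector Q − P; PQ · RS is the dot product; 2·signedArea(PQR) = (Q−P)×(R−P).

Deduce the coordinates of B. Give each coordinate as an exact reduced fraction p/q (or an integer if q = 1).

1. B_x = 34/5  [2·signedArea(BCA) = -64/5 ∩ BA · CD = 704/5]
2. B_y = -19/5  [2·signedArea(BCA) = -64/5 ∩ BA · CD = 704/5]
   → B = (34/5, -19/5)

B = (34/5, -19/5)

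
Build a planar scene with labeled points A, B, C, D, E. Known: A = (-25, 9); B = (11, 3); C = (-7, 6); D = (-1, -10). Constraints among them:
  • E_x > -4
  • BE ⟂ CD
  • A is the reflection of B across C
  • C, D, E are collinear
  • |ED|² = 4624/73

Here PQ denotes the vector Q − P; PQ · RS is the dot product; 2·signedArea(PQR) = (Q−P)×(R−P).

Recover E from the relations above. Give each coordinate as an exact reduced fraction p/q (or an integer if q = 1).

E = (-277/73, -186/73)

1. E_x = -277/73  [C, D, E are collinear ∩ BE ⟂ CD]
2. E_y = -186/73  [C, D, E are collinear ∩ BE ⟂ CD]
   → E = (-277/73, -186/73)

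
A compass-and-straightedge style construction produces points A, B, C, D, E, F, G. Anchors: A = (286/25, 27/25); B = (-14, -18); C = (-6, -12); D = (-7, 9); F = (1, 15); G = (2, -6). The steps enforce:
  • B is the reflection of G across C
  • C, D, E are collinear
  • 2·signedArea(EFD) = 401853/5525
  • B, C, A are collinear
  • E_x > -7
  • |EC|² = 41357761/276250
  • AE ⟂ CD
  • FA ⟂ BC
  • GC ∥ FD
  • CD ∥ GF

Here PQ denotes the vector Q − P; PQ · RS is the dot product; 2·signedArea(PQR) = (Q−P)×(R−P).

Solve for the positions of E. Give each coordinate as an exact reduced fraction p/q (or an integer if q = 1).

E = (-72731/11050, 2451/11050)

1. E_x = -72731/11050  [C, D, E are collinear ∩ AE ⟂ CD]
2. E_y = 2451/11050  [C, D, E are collinear ∩ AE ⟂ CD]
   → E = (-72731/11050, 2451/11050)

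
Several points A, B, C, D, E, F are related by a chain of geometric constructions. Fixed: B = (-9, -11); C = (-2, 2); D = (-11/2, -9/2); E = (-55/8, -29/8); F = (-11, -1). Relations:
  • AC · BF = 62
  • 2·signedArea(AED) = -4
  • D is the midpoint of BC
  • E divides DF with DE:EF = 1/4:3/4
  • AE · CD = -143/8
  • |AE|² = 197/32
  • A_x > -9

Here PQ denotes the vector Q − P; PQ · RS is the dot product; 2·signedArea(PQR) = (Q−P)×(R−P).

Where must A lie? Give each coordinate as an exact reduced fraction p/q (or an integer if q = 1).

1. A_x = -17/2  [2·signedArea(AED) = -4 ∩ AE · CD = -143/8]
2. A_y = -11/2  [2·signedArea(AED) = -4 ∩ AE · CD = -143/8]
   → A = (-17/2, -11/2)

A = (-17/2, -11/2)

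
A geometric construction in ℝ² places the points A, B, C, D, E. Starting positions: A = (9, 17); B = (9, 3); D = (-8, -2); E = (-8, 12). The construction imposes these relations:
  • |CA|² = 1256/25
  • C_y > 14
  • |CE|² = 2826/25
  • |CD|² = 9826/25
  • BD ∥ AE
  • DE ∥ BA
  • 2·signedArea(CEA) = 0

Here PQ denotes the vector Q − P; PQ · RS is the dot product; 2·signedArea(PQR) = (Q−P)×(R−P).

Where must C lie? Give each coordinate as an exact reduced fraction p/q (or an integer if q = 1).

C = (11/5, 15)

1. C_x = 11/5  [line -5·x + 17·y + -244 = 0 ∩ |CD|² = 9826/25]
2. C_y = 15  [line -5·x + 17·y + -244 = 0 ∩ |CD|² = 9826/25]
   → C = (11/5, 15)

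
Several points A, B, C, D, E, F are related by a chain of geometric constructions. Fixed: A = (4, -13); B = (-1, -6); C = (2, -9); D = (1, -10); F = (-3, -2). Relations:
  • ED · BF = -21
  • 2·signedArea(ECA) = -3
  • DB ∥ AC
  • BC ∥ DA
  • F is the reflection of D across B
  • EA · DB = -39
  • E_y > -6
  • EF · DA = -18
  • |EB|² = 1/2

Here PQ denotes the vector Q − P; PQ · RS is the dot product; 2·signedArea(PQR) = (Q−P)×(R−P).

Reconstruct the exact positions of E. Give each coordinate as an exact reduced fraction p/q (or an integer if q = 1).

E = (-1/2, -11/2)

1. E_x = -1/2  [2·signedArea(ECA) = -3 ∩ EA · DB = -39]
2. E_y = -11/2  [2·signedArea(ECA) = -3 ∩ EA · DB = -39]
   → E = (-1/2, -11/2)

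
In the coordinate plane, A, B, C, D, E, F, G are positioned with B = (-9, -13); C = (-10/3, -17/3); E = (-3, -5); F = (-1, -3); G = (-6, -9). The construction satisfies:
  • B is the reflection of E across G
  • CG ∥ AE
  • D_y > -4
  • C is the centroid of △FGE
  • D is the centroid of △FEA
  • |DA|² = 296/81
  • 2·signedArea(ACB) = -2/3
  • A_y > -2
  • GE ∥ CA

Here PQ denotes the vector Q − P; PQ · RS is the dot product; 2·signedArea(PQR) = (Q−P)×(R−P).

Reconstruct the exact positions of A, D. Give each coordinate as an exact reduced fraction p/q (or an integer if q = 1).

A = (-1/3, -5/3)
D = (-13/9, -29/9)

1. A_x = -1/3  [CG ∥ AE ∩ GE ∥ CA]
2. A_y = -5/3  [CG ∥ AE ∩ GE ∥ CA]
   → A = (-1/3, -5/3)
3. D_x = -13/9  [D is the centroid of △FEA]
4. D_y = -29/9  [D is the centroid of △FEA]
   → D = (-13/9, -29/9)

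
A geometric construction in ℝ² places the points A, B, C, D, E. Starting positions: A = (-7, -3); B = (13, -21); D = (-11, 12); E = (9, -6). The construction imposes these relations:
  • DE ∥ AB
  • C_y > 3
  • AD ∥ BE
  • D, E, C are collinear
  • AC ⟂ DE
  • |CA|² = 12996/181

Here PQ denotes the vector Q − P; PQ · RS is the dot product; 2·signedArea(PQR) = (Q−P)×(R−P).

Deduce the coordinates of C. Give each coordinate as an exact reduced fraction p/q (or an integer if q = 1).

1. C_x = -241/181  [D, E, C are collinear ∩ AC ⟂ DE]
2. C_y = 597/181  [D, E, C are collinear ∩ AC ⟂ DE]
   → C = (-241/181, 597/181)

C = (-241/181, 597/181)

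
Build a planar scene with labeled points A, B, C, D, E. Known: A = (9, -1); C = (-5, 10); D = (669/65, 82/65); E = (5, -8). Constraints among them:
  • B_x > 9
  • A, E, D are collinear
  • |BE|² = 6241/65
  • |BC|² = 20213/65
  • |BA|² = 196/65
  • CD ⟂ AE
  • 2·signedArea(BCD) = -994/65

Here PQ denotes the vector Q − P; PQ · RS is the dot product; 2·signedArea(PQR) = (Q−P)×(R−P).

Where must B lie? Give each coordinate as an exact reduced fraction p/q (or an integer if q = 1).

1. B_x = 641/65  [line 568/65·x + 994/65·y + -6106/65 = 0 ∩ |BE|² = 6241/65]
2. B_y = 33/65  [line 568/65·x + 994/65·y + -6106/65 = 0 ∩ |BE|² = 6241/65]
   → B = (641/65, 33/65)

B = (641/65, 33/65)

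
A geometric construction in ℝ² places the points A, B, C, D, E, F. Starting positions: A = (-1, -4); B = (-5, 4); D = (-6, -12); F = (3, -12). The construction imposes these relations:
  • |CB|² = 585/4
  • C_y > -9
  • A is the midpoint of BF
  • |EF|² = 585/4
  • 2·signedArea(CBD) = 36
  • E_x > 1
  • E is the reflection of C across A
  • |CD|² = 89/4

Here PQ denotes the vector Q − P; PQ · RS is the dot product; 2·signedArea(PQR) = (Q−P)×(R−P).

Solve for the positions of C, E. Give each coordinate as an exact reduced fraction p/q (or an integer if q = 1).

C = (-7/2, -8)
E = (3/2, 0)

1. C_x = -7/2  [line 16·x + -1·y + 48 = 0 ∩ |CD|² = 89/4]
2. C_y = -8  [line 16·x + -1·y + 48 = 0 ∩ |CD|² = 89/4]
   → C = (-7/2, -8)
3. E_x = 3/2  [E is the reflection of C across A]
4. E_y = 0  [E is the reflection of C across A]
   → E = (3/2, 0)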